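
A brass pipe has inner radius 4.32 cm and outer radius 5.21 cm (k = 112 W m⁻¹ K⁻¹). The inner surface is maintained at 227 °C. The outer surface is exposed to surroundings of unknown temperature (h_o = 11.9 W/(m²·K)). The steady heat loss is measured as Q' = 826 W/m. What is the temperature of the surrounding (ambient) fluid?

Series resistances:
  R'_brass = ln(0.0521/0.0432)/(2πk) = 0.1873/(2π·112) = 2.662×10^-4 m·K/W
  R'_conv,out = 1/(2πr h) = 1/(2π·0.0521·11.9) = 0.2567 m·K/W
ΣR = 0.2570 m·K/W
ΔT = Q'·ΣR = 826 × 0.2570 = 212.3 K
Heat flows outward, so T_out = T_in − ΔT = 227 − 212.3 = 14.7 °C

T_out = 14.7 °C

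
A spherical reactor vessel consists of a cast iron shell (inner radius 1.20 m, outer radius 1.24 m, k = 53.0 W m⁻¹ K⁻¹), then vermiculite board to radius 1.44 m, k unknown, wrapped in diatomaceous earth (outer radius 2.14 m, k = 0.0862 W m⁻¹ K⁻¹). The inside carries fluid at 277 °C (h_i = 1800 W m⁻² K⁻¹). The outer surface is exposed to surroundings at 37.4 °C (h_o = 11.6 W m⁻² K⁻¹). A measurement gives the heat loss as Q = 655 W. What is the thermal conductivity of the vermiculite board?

ΣR = ΔT/Q = |277 − 37.4|/655 = 0.3658 K/W
Known resistances:
  R_conv,in = 1/(4πr²h) = 1/(4π·1.20²·1800) = 3.070×10^-5 K/W
  R_cast iron = (1/1.20 − 1/1.24)/(4πk) = 0.02688/(4π·53.0) = 4.036×10^-5 K/W
  R_diatomaceous earth = (1/1.44 − 1/2.14)/(4πk) = 0.2272/(4π·0.0862) = 0.2097 K/W
  R_conv,out = 1/(4πr²h) = 1/(4π·2.14²·11.6) = 0.001498 K/W
R_vermiculite board = ΣR − ΣR_known = 0.3658 − 0.2113 = 0.1545 K/W
(1/r₁−1/r₂)/(4πk) = 0.1545 ⇒ k = 0.1120/(4π·0.1545) = 0.0577 W/m·K

k = 0.0577 W/m·K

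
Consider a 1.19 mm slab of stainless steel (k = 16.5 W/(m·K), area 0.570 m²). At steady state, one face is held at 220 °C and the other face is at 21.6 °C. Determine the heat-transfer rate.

Q = kA·ΔT/L = 16.5 × 0.570 × |220 °C − 21.6 °C| / 0.00119 = 1.57×10^6 W

Q = 1.57×10^6 W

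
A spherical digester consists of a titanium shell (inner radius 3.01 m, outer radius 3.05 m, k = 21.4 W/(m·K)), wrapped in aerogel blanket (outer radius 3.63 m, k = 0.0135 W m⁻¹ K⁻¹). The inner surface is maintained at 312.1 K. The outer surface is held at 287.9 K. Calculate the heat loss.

Resistance network (inner→outer):
  R_titanium = (1/3.01 − 1/3.05)/(4πk) = 0.004357/(4π·21.4) = 1.620×10^-5 K/W
  R_aerogel blanket = (1/3.05 − 1/3.63)/(4πk) = 0.05239/(4π·0.0135) = 0.3088 K/W
ΣR = 1.620×10^-5 + 0.3088 = 0.3088 K/W
Q = ΔT/ΣR = (312.1 K − 287.9 K)/0.3088 = 78.4 W

Q = 78.4 W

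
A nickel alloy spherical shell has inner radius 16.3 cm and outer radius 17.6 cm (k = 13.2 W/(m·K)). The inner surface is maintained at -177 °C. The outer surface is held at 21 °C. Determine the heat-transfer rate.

Q = 4πk·ΔT/(1/r₁ − 1/r₂) = 4π × 13.2 × 198 / (1/0.163 − 1/0.176) = 72500 W

Q = 72.5 kW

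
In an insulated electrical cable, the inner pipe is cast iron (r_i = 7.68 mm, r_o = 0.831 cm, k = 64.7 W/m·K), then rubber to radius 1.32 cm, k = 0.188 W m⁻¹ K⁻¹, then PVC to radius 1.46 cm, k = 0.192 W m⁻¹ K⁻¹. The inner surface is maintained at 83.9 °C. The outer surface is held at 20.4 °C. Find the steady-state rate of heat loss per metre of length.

Q' = 134 W/m

Resistance network (inner→outer):
  R'_cast iron = ln(0.00831/0.00768)/(2πk) = 0.07884/(2π·64.7) = 1.939×10^-4 m·K/W
  R'_rubber = ln(0.0132/0.00831)/(2πk) = 0.4628/(2π·0.188) = 0.3918 m·K/W
  R'_PVC = ln(0.0146/0.0132)/(2πk) = 0.1008/(2π·0.192) = 0.08356 m·K/W
ΣR = 1.939×10^-4 + 0.3918 + 0.08356 = 0.4756 m·K/W
Q' = ΔT/ΣR = (83.9 °C − 20.4 °C)/0.4756 = 134 W/m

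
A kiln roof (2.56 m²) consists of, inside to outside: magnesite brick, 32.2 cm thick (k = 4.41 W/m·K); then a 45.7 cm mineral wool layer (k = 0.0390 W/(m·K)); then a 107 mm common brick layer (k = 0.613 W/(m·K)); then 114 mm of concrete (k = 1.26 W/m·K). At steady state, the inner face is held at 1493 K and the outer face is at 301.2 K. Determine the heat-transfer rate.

Treat each layer as a resistance in series:
  R_magnesite brick = L/(kA) = 0.322/(4.41·2.56) = 0.02852 K/W
  R_mineral wool = L/(kA) = 0.457/(0.0390·2.56) = 4.577 K/W
  R_common brick = L/(kA) = 0.107/(0.613·2.56) = 0.06818 K/W
  R_concrete = L/(kA) = 0.114/(1.26·2.56) = 0.03534 K/W
ΣR = 0.02852 + 4.577 + 0.06818 + 0.03534 = 4.709 K/W
Q = ΔT/ΣR = (1493 K − 301.2 K)/4.709 = 253 W

Q = 253 W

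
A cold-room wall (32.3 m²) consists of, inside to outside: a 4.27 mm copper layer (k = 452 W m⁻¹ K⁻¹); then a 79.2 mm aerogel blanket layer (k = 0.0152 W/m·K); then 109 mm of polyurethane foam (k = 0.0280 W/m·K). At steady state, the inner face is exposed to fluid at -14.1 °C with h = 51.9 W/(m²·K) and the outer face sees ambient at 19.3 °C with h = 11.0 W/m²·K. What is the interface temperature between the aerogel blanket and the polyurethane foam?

Treat each layer as a resistance in series:
  R_conv,in = 1/(hA) = 1/(51.9·32.3) = 5.965×10^-4 K/W
  R_copper = L/(kA) = 0.00427/(452·32.3) = 2.925×10^-7 K/W
  R_aerogel blanket = L/(kA) = 0.0792/(0.0152·32.3) = 0.1613 K/W
  R_polyurethane foam = L/(kA) = 0.109/(0.0280·32.3) = 0.1205 K/W
  R_conv,out = 1/(hA) = 1/(11.0·32.3) = 0.002815 K/W
ΣR = 5.965×10^-4 + 2.925×10^-7 + 0.1613 + 0.1205 + 0.002815 = 0.2852 K/W
Q = ΔT/ΣR = (-14.1 °C − 19.3 °C)/0.2852 = -117.1 W
From the inner boundary to the aerogel blanket/polyurethane foam interface, ΣR_partial = 0.1619 K/W.
T_interface = T_in − Q·ΣR_partial = -14.1 °C − (-117.1)(0.1619) = 4.86 °C

T = 4.86 °C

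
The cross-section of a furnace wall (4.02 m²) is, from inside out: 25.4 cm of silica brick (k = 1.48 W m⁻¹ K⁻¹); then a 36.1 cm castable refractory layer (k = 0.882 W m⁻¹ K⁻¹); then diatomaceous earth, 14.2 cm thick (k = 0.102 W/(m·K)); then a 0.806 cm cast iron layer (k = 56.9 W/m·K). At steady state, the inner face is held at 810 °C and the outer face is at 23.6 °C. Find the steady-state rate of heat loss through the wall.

Resistance network (inner→outer):
  R_silica brick = L/(kA) = 0.254/(1.48·4.02) = 0.04269 K/W
  R_castable refractory = L/(kA) = 0.361/(0.882·4.02) = 0.1018 K/W
  R_diatomaceous earth = L/(kA) = 0.142/(0.102·4.02) = 0.3463 K/W
  R_cast iron = L/(kA) = 0.00806/(56.9·4.02) = 3.524×10^-5 K/W
ΣR = 0.04269 + 0.1018 + 0.3463 + 3.524×10^-5 = 0.4908 K/W
Q = ΔT/ΣR = (810 °C − 23.6 °C)/0.4908 = 1600 W

Q = 1600 W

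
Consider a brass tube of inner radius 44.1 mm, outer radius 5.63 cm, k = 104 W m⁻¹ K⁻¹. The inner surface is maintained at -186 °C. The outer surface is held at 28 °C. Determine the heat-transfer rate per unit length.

Q' = 5.73×10^5 W/m

Q' = 2πk·ΔT/ln(r₂/r₁) = 2π × 104 × 214 / ln(0.0563/0.0441) = 5.73×10^5 W/m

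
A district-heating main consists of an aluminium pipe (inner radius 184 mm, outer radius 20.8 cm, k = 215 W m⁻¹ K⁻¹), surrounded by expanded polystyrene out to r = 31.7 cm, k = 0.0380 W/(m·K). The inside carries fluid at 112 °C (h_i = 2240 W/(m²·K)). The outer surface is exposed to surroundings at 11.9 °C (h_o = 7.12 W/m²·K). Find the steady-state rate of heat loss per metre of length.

Q' = 54.5 W/m

Treat each layer as a resistance in series:
  R'_conv,in = 1/(2πr h) = 1/(2π·0.184·2240) = 3.861×10^-4 m·K/W
  R'_aluminium = ln(0.208/0.184)/(2πk) = 0.1226/(2π·215) = 9.076×10^-5 m·K/W
  R'_expanded polystyrene = ln(0.317/0.208)/(2πk) = 0.4214/(2π·0.0380) = 1.765 m·K/W
  R'_conv,out = 1/(2πr h) = 1/(2π·0.317·7.12) = 0.07051 m·K/W
ΣR = 3.861×10^-4 + 9.076×10^-5 + 1.765 + 0.07051 = 1.836 m·K/W
Q' = ΔT/ΣR = (112 °C − 11.9 °C)/1.836 = 54.5 W/m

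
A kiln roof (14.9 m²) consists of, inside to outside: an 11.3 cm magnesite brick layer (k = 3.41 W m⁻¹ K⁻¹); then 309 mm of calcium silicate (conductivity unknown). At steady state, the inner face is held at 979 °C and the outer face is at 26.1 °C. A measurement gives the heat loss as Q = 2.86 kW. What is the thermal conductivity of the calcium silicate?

k = 0.0627 W/m·K

ΣR = ΔT/Q = |979 − 26.1|/2860 = 0.3332 K/W
Known resistances:
  R_magnesite brick = L/(kA) = 0.113/(3.41·14.9) = 0.002224 K/W
R_calcium silicate = ΣR − ΣR_known = 0.3332 − 0.002224 = 0.3310 K/W
L/(kA) = 0.3310 ⇒ k = 0.309/(0.3310·14.9) = 0.0627 W/m·K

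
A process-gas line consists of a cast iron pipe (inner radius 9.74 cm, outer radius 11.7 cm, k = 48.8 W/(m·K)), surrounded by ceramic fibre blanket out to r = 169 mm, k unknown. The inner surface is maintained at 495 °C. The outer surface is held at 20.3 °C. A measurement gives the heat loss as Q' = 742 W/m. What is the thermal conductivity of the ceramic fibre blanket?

ΣR = ΔT/Q' = |495 − 20.3|/742 = 0.6398 m·K/W
Known resistances:
  R'_cast iron = ln(0.117/0.0974)/(2πk) = 0.1833/(2π·48.8) = 5.980×10^-4 m·K/W
R_ceramic fibre blanket = ΣR − ΣR_known = 0.6398 − 5.980×10^-4 = 0.6392 m·K/W
ln(r₂/r₁)/(2πk) = 0.6392 ⇒ k = 0.3677/(2π·0.6392) = 0.0916 W/m·K

k = 0.0916 W/m·K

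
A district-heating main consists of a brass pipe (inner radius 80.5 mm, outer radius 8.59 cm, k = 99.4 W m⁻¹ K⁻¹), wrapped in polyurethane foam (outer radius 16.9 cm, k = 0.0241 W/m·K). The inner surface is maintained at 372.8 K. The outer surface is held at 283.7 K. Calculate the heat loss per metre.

Q' = 19.9 W/m

Series thermal resistances, inner to outer:
  R'_brass = ln(0.0859/0.0805)/(2πk) = 0.06493/(2π·99.4) = 1.040×10^-4 m·K/W
  R'_polyurethane foam = ln(0.169/0.0859)/(2πk) = 0.6767/(2π·0.0241) = 4.469 m·K/W
ΣR = 1.040×10^-4 + 4.469 = 4.469 m·K/W
Q' = ΔT/ΣR = (372.8 K − 283.7 K)/4.469 = 19.9 W/m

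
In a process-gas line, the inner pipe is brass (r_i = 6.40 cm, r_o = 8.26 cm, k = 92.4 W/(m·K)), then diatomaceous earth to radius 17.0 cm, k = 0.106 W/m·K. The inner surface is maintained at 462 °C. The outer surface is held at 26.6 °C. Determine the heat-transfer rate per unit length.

Treat each layer as a resistance in series:
  R'_brass = ln(0.0826/0.0640)/(2πk) = 0.2551/(2π·92.4) = 4.394×10^-4 m·K/W
  R'_diatomaceous earth = ln(0.170/0.0826)/(2πk) = 0.7218/(2π·0.106) = 1.084 m·K/W
ΣR = 4.394×10^-4 + 1.084 = 1.084 m·K/W
Q' = ΔT/ΣR = (462 °C − 26.6 °C)/1.084 = 402 W/m

Q' = 402 W/m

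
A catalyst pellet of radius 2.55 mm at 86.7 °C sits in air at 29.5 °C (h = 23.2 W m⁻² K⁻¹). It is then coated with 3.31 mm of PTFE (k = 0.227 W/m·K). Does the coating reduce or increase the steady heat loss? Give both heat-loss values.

increases: 0.108 → 0.322 W

Critical radius for a sphere: r_cr = 2k/h = 0.0196 m = 1.96 cm.
Outer radius after coating: r₂ = 0.00255 + 0.00331 = 0.00586 m.
Since r₁ < r_cr and r₂ ≤ r_cr, the coating moves toward the maximum at r_cr — heat loss rises.
Bare: R = 1/(4πr₁²h) = 527.5 K/W; Q = 57.2/527.5 = 0.108 W.
Coated: R = R_cond + R_conv = 177.5 K/W; Q = 57.2/177.5 = 0.322 W.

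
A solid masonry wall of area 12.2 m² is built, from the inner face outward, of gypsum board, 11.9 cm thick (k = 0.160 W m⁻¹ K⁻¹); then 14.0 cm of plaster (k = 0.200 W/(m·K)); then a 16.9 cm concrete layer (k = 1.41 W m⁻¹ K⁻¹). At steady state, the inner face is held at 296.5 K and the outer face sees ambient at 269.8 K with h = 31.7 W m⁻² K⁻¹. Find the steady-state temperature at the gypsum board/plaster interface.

Series thermal resistances, inner to outer:
  R_gypsum board = L/(kA) = 0.119/(0.160·12.2) = 0.06096 K/W
  R_plaster = L/(kA) = 0.140/(0.200·12.2) = 0.05738 K/W
  R_concrete = L/(kA) = 0.169/(1.41·12.2) = 0.009824 K/W
  R_conv,out = 1/(hA) = 1/(31.7·12.2) = 0.002586 K/W
ΣR = 0.06096 + 0.05738 + 0.009824 + 0.002586 = 0.1308 K/W
Q = ΔT/ΣR = (296.5 K − 269.8 K)/0.1308 = 204.1 W
From the inner boundary to the gypsum board/plaster interface, ΣR_partial = 0.06096 K/W.
T_interface = T_in − Q·ΣR_partial = 296.5 K − (204.1)(0.06096) = 284.1 K

T = 284.1 K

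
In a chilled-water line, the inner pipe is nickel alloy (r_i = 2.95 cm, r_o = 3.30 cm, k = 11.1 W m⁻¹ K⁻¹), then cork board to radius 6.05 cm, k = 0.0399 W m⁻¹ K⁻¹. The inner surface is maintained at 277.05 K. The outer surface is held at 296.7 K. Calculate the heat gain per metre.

Q' = 8.12 W/m

Treat each layer as a resistance in series:
  R'_nickel alloy = ln(0.0330/0.0295)/(2πk) = 0.1121/(2π·11.1) = 0.001608 m·K/W
  R'_cork board = ln(0.0605/0.0330)/(2πk) = 0.6061/(2π·0.0399) = 2.418 m·K/W
ΣR = 0.001608 + 2.418 = 2.420 m·K/W
Q' = ΔT/ΣR = (277.05 K − 296.7 K)/2.420 = -8.12 W/m
(Negative Q' ⇒ heat flows inward; heat gain = 8.12 W/m.)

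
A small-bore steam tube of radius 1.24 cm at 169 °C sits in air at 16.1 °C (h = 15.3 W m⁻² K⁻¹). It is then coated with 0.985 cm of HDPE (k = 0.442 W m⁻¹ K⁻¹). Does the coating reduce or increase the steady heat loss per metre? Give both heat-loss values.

increases: 182 → 226 W/m

Critical radius for a cylinder: r_cr = k/h = 0.0289 m = 2.89 cm.
Outer radius after coating: r₂ = 0.0124 + 0.00985 = 0.02225 m.
Since r₁ < r_cr and r₂ ≤ r_cr, the coating moves toward the maximum at r_cr — heat loss rises.
Bare: R = 1/(2πr₁h) = 0.8389 m·K/W; Q = 152.9/0.8389 = 182 W/m.
Coated: R = R_cond + R_conv = 0.6780 m·K/W; Q = 152.9/0.6780 = 226 W/m.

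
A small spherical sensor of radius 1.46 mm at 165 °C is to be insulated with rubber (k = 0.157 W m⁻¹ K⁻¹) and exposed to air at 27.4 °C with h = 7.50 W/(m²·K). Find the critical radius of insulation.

For a sphere, r_cr = 2k_ins/h = 2·0.157/7.50 = 0.0419 m = 4.19 cm

r_cr = 4.19 cm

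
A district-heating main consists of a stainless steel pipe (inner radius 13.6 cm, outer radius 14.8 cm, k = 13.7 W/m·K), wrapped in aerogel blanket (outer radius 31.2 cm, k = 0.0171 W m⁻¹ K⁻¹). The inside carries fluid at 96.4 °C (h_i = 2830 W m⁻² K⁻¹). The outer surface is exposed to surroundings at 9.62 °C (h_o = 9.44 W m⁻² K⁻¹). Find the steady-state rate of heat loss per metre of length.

Series thermal resistances, inner to outer:
  R'_conv,in = 1/(2πr h) = 1/(2π·0.136·2830) = 4.135×10^-4 m·K/W
  R'_stainless steel = ln(0.148/0.136)/(2πk) = 0.08456/(2π·13.7) = 9.823×10^-4 m·K/W
  R'_aerogel blanket = ln(0.312/0.148)/(2πk) = 0.7458/(2π·0.0171) = 6.941 m·K/W
  R'_conv,out = 1/(2πr h) = 1/(2π·0.312·9.44) = 0.05404 m·K/W
ΣR = 4.135×10^-4 + 9.823×10^-4 + 6.941 + 0.05404 = 6.996 m·K/W
Q' = ΔT/ΣR = (96.4 °C − 9.62 °C)/6.996 = 12.4 W/m

Q' = 12.4 W/m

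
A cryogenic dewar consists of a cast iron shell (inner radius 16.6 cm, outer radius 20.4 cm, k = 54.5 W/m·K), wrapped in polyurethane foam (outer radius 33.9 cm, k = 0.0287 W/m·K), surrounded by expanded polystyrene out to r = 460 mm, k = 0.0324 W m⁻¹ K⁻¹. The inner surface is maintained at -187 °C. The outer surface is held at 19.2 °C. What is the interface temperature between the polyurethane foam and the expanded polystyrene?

Treat each layer as a resistance in series:
  R_cast iron = (1/0.166 − 1/0.204)/(4πk) = 1.122/(4π·54.5) = 0.001638 K/W
  R_polyurethane foam = (1/0.204 − 1/0.339)/(4πk) = 1.952/(4π·0.0287) = 5.413 K/W
  R_expanded polystyrene = (1/0.339 − 1/0.460)/(4πk) = 0.7759/(4π·0.0324) = 1.906 K/W
ΣR = 0.001638 + 5.413 + 1.906 = 7.321 K/W
Q = ΔT/ΣR = (-187 °C − 19.2 °C)/7.321 = -28.17 W
From the inner boundary to the polyurethane foam/expanded polystyrene interface, ΣR_partial = 5.415 K/W.
T_interface = T_in − Q·ΣR_partial = -187 °C − (-28.17)(5.415) = -34.5 °C

T = -34.5 °C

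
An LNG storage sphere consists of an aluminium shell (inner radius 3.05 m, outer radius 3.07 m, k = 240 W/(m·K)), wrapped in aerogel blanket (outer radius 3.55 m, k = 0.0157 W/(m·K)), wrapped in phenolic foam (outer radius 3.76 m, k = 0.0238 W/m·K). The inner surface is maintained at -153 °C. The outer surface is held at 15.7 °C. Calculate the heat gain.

Q = 612 W

Series thermal resistances, inner to outer:
  R_aluminium = (1/3.05 − 1/3.07)/(4πk) = 0.002136/(4π·240) = 7.082×10^-7 K/W
  R_aerogel blanket = (1/3.07 − 1/3.55)/(4πk) = 0.04404/(4π·0.0157) = 0.2232 K/W
  R_phenolic foam = (1/3.55 − 1/3.76)/(4πk) = 0.01573/(4π·0.0238) = 0.05260 K/W
ΣR = 7.082×10^-7 + 0.2232 + 0.05260 = 0.2758 K/W
Q = ΔT/ΣR = (-153 °C − 15.7 °C)/0.2758 = -612 W
(Negative Q ⇒ heat flows inward; heat gain = 612 W.)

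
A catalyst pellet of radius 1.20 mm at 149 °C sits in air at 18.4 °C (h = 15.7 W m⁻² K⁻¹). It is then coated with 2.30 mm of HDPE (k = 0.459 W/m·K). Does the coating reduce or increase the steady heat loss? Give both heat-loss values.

increases: 0.0371 → 0.257 W

Critical radius for a sphere: r_cr = 2k/h = 0.0585 m = 5.85 cm.
Outer radius after coating: r₂ = 0.00120 + 0.00230 = 0.00350 m.
Since r₁ < r_cr and r₂ ≤ r_cr, the coating moves toward the maximum at r_cr — heat loss rises.
Bare: R = 1/(4πr₁²h) = 3520 K/W; Q = 130.6/3520 = 0.0371 W.
Coated: R = R_cond + R_conv = 508.7 K/W; Q = 130.6/508.7 = 0.257 W.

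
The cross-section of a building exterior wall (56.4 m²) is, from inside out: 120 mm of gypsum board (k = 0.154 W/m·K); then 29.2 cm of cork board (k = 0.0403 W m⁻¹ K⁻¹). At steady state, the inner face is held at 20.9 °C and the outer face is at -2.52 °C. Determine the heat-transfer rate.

Treat each layer as a resistance in series:
  R_gypsum board = L/(kA) = 0.120/(0.154·56.4) = 0.01382 K/W
  R_cork board = L/(kA) = 0.292/(0.0403·56.4) = 0.1285 K/W
ΣR = 0.01382 + 0.1285 = 0.1423 K/W
Q = ΔT/ΣR = (20.9 °C − -2.52 °C)/0.1423 = 165 W

Q = 165 W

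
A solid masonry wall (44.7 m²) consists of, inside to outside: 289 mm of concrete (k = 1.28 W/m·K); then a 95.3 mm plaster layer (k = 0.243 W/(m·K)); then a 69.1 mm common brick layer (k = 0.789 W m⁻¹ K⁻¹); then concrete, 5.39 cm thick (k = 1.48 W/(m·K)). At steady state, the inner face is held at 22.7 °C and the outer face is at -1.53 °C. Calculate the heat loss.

Resistance network (inner→outer):
  R_concrete = L/(kA) = 0.289/(1.28·44.7) = 0.005051 K/W
  R_plaster = L/(kA) = 0.0953/(0.243·44.7) = 0.008774 K/W
  R_common brick = L/(kA) = 0.0691/(0.789·44.7) = 0.001959 K/W
  R_concrete = L/(kA) = 0.0539/(1.48·44.7) = 8.147×10^-4 K/W
ΣR = 0.005051 + 0.008774 + 0.001959 + 8.147×10^-4 = 0.01660 K/W
Q = ΔT/ΣR = (22.7 °C − -1.53 °C)/0.01660 = 1460 W

Q = 1460 W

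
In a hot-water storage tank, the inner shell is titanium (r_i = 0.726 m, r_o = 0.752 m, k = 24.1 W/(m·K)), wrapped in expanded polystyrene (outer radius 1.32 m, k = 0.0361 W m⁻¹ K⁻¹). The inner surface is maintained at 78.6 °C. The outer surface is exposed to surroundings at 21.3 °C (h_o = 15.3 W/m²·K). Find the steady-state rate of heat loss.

Treat each layer as a resistance in series:
  R_titanium = (1/0.726 − 1/0.752)/(4πk) = 0.04762/(4π·24.1) = 1.573×10^-4 K/W
  R_expanded polystyrene = (1/0.752 − 1/1.32)/(4πk) = 0.5722/(4π·0.0361) = 1.261 K/W
  R_conv,out = 1/(4πr²h) = 1/(4π·1.32²·15.3) = 0.002985 K/W
ΣR = 1.573×10^-4 + 1.261 + 0.002985 = 1.264 K/W
Q = ΔT/ΣR = (78.6 °C − 21.3 °C)/1.264 = 45.3 W

Q = 45.3 W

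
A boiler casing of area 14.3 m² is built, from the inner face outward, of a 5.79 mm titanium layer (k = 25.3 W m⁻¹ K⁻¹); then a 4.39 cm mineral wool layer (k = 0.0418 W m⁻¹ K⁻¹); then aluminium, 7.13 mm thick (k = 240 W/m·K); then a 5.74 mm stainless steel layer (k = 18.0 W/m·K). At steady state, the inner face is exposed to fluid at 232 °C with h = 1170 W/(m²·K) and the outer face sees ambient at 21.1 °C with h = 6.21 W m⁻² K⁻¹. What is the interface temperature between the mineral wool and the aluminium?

Resistance network (inner→outer):
  R_conv,in = 1/(hA) = 1/(1170·14.3) = 5.977×10^-5 K/W
  R_titanium = L/(kA) = 0.00579/(25.3·14.3) = 1.600×10^-5 K/W
  R_mineral wool = L/(kA) = 0.0439/(0.0418·14.3) = 0.07344 K/W
  R_aluminium = L/(kA) = 0.00713/(240·14.3) = 2.078×10^-6 K/W
  R_stainless steel = L/(kA) = 0.00574/(18.0·14.3) = 2.230×10^-5 K/W
  R_conv,out = 1/(hA) = 1/(6.21·14.3) = 0.01126 K/W
ΣR = 5.977×10^-5 + 1.600×10^-5 + 0.07344 + 2.078×10^-6 + 2.230×10^-5 + 0.01126 = 0.08480 K/W
Q = ΔT/ΣR = (232 °C − 21.1 °C)/0.08480 = 2487 W
From the inner boundary to the mineral wool/aluminium interface, ΣR_partial = 0.07352 K/W.
T_interface = T_in − Q·ΣR_partial = 232 °C − (2487)(0.07352) = 49.2 °C

T = 49.2 °C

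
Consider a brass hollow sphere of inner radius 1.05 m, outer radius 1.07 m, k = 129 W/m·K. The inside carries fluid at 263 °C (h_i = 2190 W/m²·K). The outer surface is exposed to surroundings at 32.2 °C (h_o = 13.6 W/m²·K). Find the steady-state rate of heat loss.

Resistance network (inner→outer):
  R_conv,in = 1/(4πr²h) = 1/(4π·1.05²·2190) = 3.296×10^-5 K/W
  R_brass = (1/1.05 − 1/1.07)/(4πk) = 0.01780/(4π·129) = 1.098×10^-5 K/W
  R_conv,out = 1/(4πr²h) = 1/(4π·1.07²·13.6) = 0.005111 K/W
ΣR = 3.296×10^-5 + 1.098×10^-5 + 0.005111 = 0.005155 K/W
Q = ΔT/ΣR = (263 °C − 32.2 °C)/0.005155 = 44800 W

Q = 44.8 kW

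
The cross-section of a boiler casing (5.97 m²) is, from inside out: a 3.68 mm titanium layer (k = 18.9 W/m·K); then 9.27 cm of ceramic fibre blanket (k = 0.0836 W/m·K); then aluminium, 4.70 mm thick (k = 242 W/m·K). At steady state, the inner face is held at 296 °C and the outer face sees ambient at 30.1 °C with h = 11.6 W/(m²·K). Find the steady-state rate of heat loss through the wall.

Q = 1330 W

Treat each layer as a resistance in series:
  R_titanium = L/(kA) = 0.00368/(18.9·5.97) = 3.261×10^-5 K/W
  R_ceramic fibre blanket = L/(kA) = 0.0927/(0.0836·5.97) = 0.1857 K/W
  R_aluminium = L/(kA) = 0.00470/(242·5.97) = 3.253×10^-6 K/W
  R_conv,out = 1/(hA) = 1/(11.6·5.97) = 0.01444 K/W
ΣR = 3.261×10^-5 + 0.1857 + 3.253×10^-6 + 0.01444 = 0.2002 K/W
Q = ΔT/ΣR = (296 °C − 30.1 °C)/0.2002 = 1330 W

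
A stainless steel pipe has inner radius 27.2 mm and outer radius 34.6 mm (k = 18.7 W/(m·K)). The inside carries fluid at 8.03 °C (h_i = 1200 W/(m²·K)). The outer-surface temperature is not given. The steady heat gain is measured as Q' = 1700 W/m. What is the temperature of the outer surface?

Series resistances:
  R'_conv,in = 1/(2πr h) = 1/(2π·0.0272·1200) = 0.004876 m·K/W
  R'_stainless steel = ln(0.0346/0.0272)/(2πk) = 0.2406/(2π·18.7) = 0.002048 m·K/W
ΣR = 0.006924 m·K/W
ΔT = Q'·ΣR = 1700 × 0.006924 = 11.77 K
Heat flows inward, so T_out = T_in + ΔT = 8.03 + 11.77 = 19.8 °C

T_out = 19.8 °C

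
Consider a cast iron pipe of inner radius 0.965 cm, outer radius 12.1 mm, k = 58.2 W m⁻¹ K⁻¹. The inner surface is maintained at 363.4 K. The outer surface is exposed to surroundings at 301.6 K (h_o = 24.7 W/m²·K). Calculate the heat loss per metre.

Treat each layer as a resistance in series:
  R'_cast iron = ln(0.0121/0.00965)/(2πk) = 0.2262/(2π·58.2) = 6.187×10^-4 m·K/W
  R'_conv,out = 1/(2πr h) = 1/(2π·0.0121·24.7) = 0.5325 m·K/W
ΣR = 6.187×10^-4 + 0.5325 = 0.5331 m·K/W
Q' = ΔT/ΣR = (363.4 K − 301.6 K)/0.5331 = 116 W/m

Q' = 116 W/m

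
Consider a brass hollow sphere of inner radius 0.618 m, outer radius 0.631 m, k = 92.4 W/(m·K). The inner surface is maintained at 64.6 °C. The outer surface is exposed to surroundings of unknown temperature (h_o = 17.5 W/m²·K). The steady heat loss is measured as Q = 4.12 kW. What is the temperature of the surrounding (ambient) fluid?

T_out = 17.4 °C

Series resistances:
  R_brass = (1/0.618 − 1/0.631)/(4πk) = 0.03334/(4π·92.4) = 2.871×10^-5 K/W
  R_conv,out = 1/(4πr²h) = 1/(4π·0.631²·17.5) = 0.01142 K/W
ΣR = 0.01145 K/W
ΔT = Q·ΣR = 4120 × 0.01145 = 47.17 K
Heat flows outward, so T_out = T_in − ΔT = 64.6 − 47.17 = 17.4 °C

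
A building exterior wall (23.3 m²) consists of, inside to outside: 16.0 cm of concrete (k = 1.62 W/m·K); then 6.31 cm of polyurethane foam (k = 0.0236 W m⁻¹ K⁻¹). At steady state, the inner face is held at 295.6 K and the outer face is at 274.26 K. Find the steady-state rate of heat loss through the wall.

Resistance network (inner→outer):
  R_concrete = L/(kA) = 0.160/(1.62·23.3) = 0.004239 K/W
  R_polyurethane foam = L/(kA) = 0.0631/(0.0236·23.3) = 0.1148 K/W
ΣR = 0.004239 + 0.1148 = 0.1190 K/W
Q = ΔT/ΣR = (295.6 K − 274.26 K)/0.1190 = 179 W

Q = 179 W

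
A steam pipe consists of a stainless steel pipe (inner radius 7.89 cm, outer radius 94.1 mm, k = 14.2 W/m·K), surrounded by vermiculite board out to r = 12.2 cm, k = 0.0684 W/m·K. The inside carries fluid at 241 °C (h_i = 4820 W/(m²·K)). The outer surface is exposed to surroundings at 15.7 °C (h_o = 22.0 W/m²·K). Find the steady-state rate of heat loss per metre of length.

Resistance network (inner→outer):
  R'_conv,in = 1/(2πr h) = 1/(2π·0.0789·4820) = 4.185×10^-4 m·K/W
  R'_stainless steel = ln(0.0941/0.0789)/(2πk) = 0.1762/(2π·14.2) = 0.001975 m·K/W
  R'_vermiculite board = ln(0.122/0.0941)/(2πk) = 0.2597/(2π·0.0684) = 0.6042 m·K/W
  R'_conv,out = 1/(2πr h) = 1/(2π·0.122·22.0) = 0.05930 m·K/W
ΣR = 4.185×10^-4 + 0.001975 + 0.6042 + 0.05930 = 0.6659 m·K/W
Q' = ΔT/ΣR = (241 °C − 15.7 °C)/0.6659 = 338 W/m

Q' = 338 W/m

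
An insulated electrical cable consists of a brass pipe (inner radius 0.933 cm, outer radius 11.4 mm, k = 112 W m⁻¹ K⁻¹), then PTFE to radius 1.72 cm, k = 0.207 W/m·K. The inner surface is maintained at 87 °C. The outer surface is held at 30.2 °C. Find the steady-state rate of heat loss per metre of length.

Resistance network (inner→outer):
  R'_brass = ln(0.0114/0.00933)/(2πk) = 0.2004/(2π·112) = 2.847×10^-4 m·K/W
  R'_PTFE = ln(0.0172/0.0114)/(2πk) = 0.4113/(2π·0.207) = 0.3162 m·K/W
ΣR = 2.847×10^-4 + 0.3162 = 0.3165 m·K/W
Q' = ΔT/ΣR = (87 °C − 30.2 °C)/0.3165 = 179 W/m

Q' = 179 W/m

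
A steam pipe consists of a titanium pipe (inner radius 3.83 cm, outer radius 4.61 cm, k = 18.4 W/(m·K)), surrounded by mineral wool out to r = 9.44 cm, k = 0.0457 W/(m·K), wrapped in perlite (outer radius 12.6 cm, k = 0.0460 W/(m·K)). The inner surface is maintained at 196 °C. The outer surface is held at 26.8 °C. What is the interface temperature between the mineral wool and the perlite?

Resistance network (inner→outer):
  R'_titanium = ln(0.0461/0.0383)/(2πk) = 0.1854/(2π·18.4) = 0.001603 m·K/W
  R'_mineral wool = ln(0.0944/0.0461)/(2πk) = 0.7167/(2π·0.0457) = 2.496 m·K/W
  R'_perlite = ln(0.126/0.0944)/(2πk) = 0.2887/(2π·0.0460) = 0.9990 m·K/W
ΣR = 0.001603 + 2.496 + 0.9990 = 3.497 m·K/W
Q' = ΔT/ΣR = (196 °C − 26.8 °C)/3.497 = 48.38 W/m
From the inner boundary to the mineral wool/perlite interface, ΣR_partial = 2.498 m·K/W.
T_interface = T_in − Q'·ΣR_partial = 196 °C − (48.38)(2.498) = 75.1 °C

T = 75.1 °C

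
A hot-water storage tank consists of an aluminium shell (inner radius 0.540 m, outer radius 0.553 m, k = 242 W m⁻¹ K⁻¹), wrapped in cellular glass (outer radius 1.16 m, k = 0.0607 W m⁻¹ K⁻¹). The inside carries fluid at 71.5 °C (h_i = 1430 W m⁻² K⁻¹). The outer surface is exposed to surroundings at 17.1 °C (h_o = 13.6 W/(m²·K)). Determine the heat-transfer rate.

Treat each layer as a resistance in series:
  R_conv,in = 1/(4πr²h) = 1/(4π·0.540²·1430) = 1.908×10^-4 K/W
  R_aluminium = (1/0.540 − 1/0.553)/(4πk) = 0.04353/(4π·242) = 1.432×10^-5 K/W
  R_cellular glass = (1/0.553 − 1/1.16)/(4πk) = 0.9462/(4π·0.0607) = 1.241 K/W
  R_conv,out = 1/(4πr²h) = 1/(4π·1.16²·13.6) = 0.004348 K/W
ΣR = 1.908×10^-4 + 1.432×10^-5 + 1.241 + 0.004348 = 1.246 K/W
Q = ΔT/ΣR = (71.5 °C − 17.1 °C)/1.246 = 43.7 W

Q = 43.7 W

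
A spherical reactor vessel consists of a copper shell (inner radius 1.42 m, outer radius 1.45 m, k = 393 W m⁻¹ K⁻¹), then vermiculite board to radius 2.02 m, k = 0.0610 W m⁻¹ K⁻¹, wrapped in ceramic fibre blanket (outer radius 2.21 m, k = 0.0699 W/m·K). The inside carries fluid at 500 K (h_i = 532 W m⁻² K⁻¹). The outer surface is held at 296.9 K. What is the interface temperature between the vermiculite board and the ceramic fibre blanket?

T = 329.4 K

Resistance network (inner→outer):
  R_conv,in = 1/(4πr²h) = 1/(4π·1.42²·532) = 7.418×10^-5 K/W
  R_copper = (1/1.42 − 1/1.45)/(4πk) = 0.01457/(4π·393) = 2.950×10^-6 K/W
  R_vermiculite board = (1/1.45 − 1/2.02)/(4πk) = 0.1946/(4π·0.0610) = 0.2539 K/W
  R_ceramic fibre blanket = (1/2.02 − 1/2.21)/(4πk) = 0.04256/(4π·0.0699) = 0.04845 K/W
ΣR = 7.418×10^-5 + 2.950×10^-6 + 0.2539 + 0.04845 = 0.3024 K/W
Q = ΔT/ΣR = (500 K − 296.9 K)/0.3024 = 671.6 W
From the inner boundary to the vermiculite board/ceramic fibre blanket interface, ΣR_partial = 0.2540 K/W.
T_interface = T_in − Q·ΣR_partial = 500 K − (671.6)(0.2540) = 329.4 K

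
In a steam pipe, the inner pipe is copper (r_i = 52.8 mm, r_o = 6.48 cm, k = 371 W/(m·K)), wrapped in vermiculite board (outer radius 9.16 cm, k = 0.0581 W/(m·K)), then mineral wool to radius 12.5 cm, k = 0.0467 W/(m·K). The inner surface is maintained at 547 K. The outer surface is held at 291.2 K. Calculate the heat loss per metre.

Resistance network (inner→outer):
  R'_copper = ln(0.0648/0.0528)/(2πk) = 0.2048/(2π·371) = 8.785×10^-5 m·K/W
  R'_vermiculite board = ln(0.0916/0.0648)/(2πk) = 0.3461/(2π·0.0581) = 0.9482 m·K/W
  R'_mineral wool = ln(0.125/0.0916)/(2πk) = 0.3109/(2π·0.0467) = 1.059 m·K/W
ΣR = 8.785×10^-5 + 0.9482 + 1.059 = 2.007 m·K/W
Q' = ΔT/ΣR = (547 K − 291.2 K)/2.007 = 127 W/m

Q' = 127 W/m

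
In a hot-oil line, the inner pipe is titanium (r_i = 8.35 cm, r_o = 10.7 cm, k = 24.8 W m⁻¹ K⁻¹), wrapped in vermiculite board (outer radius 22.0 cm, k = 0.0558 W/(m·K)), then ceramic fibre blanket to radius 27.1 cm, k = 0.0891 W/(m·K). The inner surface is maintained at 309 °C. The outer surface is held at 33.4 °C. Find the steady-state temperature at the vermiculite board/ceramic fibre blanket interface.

T = 75.6 °C

Resistance network (inner→outer):
  R'_titanium = ln(0.107/0.0835)/(2πk) = 0.2480/(2π·24.8) = 0.001591 m·K/W
  R'_vermiculite board = ln(0.220/0.107)/(2πk) = 0.7208/(2π·0.0558) = 2.056 m·K/W
  R'_ceramic fibre blanket = ln(0.271/0.220)/(2πk) = 0.2085/(2π·0.0891) = 0.3724 m·K/W
ΣR = 0.001591 + 2.056 + 0.3724 = 2.430 m·K/W
Q' = ΔT/ΣR = (309 °C − 33.4 °C)/2.430 = 113.4 W/m
From the inner boundary to the vermiculite board/ceramic fibre blanket interface, ΣR_partial = 2.058 m·K/W.
T_interface = T_in − Q'·ΣR_partial = 309 °C − (113.4)(2.058) = 75.6 °C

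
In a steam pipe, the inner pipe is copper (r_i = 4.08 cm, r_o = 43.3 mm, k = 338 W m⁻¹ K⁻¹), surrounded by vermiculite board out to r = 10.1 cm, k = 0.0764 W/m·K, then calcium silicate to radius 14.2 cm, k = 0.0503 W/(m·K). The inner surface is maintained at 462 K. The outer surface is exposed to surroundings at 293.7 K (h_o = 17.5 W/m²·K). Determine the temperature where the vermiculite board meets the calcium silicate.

Series thermal resistances, inner to outer:
  R'_copper = ln(0.0433/0.0408)/(2πk) = 0.05947/(2π·338) = 2.800×10^-5 m·K/W
  R'_vermiculite board = ln(0.101/0.0433)/(2πk) = 0.8470/(2π·0.0764) = 1.764 m·K/W
  R'_calcium silicate = ln(0.142/0.101)/(2πk) = 0.3407/(2π·0.0503) = 1.078 m·K/W
  R'_conv,out = 1/(2πr h) = 1/(2π·0.142·17.5) = 0.06405 m·K/W
ΣR = 2.800×10^-5 + 1.764 + 1.078 + 0.06405 = 2.906 m·K/W
Q' = ΔT/ΣR = (462 K − 293.7 K)/2.906 = 57.91 W/m
From the inner boundary to the vermiculite board/calcium silicate interface, ΣR_partial = 1.764 m·K/W.
T_interface = T_in − Q'·ΣR_partial = 462 K − (57.91)(1.764) = 359.8 K

T = 359.8 K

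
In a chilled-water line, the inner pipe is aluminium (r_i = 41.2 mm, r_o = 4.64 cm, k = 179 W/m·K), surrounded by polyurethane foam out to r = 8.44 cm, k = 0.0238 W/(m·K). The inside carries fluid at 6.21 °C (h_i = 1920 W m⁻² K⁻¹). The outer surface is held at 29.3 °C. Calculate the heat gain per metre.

Resistance network (inner→outer):
  R'_conv,in = 1/(2πr h) = 1/(2π·0.0412·1920) = 0.002012 m·K/W
  R'_aluminium = ln(0.0464/0.0412)/(2πk) = 0.1189/(2π·179) = 1.057×10^-4 m·K/W
  R'_polyurethane foam = ln(0.0844/0.0464)/(2πk) = 0.5983/(2π·0.0238) = 4.001 m·K/W
ΣR = 0.002012 + 1.057×10^-4 + 4.001 = 4.003 m·K/W
Q' = ΔT/ΣR = (6.21 °C − 29.3 °C)/4.003 = -5.77 W/m
(Negative Q' ⇒ heat flows inward; heat gain = 5.77 W/m.)

Q' = 5.77 W/m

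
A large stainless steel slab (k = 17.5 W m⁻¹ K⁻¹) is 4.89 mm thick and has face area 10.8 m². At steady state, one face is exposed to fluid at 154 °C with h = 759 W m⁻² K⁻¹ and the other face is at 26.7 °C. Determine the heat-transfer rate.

Q = 8.61×10^5 W

Resistance network (inner→outer):
  R_conv,in = 1/(hA) = 1/(759·10.8) = 1.220×10^-4 K/W
  R_stainless steel = L/(kA) = 0.00489/(17.5·10.8) = 2.587×10^-5 K/W
ΣR = 1.220×10^-4 + 2.587×10^-5 = 1.479×10^-4 K/W
Q = ΔT/ΣR = (154 °C − 26.7 °C)/1.479×10^-4 = 8.61×10^5 W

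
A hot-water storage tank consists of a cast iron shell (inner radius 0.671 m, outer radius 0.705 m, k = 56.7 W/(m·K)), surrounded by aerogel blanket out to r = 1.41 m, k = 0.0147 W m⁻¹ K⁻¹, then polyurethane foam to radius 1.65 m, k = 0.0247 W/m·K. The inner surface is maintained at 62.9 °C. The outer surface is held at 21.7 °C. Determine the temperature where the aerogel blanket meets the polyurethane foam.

Series thermal resistances, inner to outer:
  R_cast iron = (1/0.671 − 1/0.705)/(4πk) = 0.07187/(4π·56.7) = 1.009×10^-4 K/W
  R_aerogel blanket = (1/0.705 − 1/1.41)/(4πk) = 0.7092/(4π·0.0147) = 3.839 K/W
  R_polyurethane foam = (1/1.41 − 1/1.65)/(4πk) = 0.1032/(4π·0.0247) = 0.3324 K/W
ΣR = 1.009×10^-4 + 3.839 + 0.3324 = 4.172 K/W
Q = ΔT/ΣR = (62.9 °C − 21.7 °C)/4.172 = 9.875 W
From the inner boundary to the aerogel blanket/polyurethane foam interface, ΣR_partial = 3.839 K/W.
T_interface = T_in − Q·ΣR_partial = 62.9 °C − (9.875)(3.839) = 25.0 °C

T = 25.0 °C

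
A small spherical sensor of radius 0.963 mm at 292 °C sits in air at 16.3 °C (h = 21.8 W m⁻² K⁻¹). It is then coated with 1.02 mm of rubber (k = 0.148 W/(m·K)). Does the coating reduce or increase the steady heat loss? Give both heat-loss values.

increases: 0.0700 → 0.227 W

Critical radius for a sphere: r_cr = 2k/h = 0.0136 m = 1.36 cm.
Outer radius after coating: r₂ = 9.63×10^-4 + 0.00102 = 0.001983 m.
Since r₁ < r_cr and r₂ ≤ r_cr, the coating moves toward the maximum at r_cr — heat loss rises.
Bare: R = 1/(4πr₁²h) = 3936 K/W; Q = 275.7/3936 = 0.0700 W.
Coated: R = R_cond + R_conv = 1215 K/W; Q = 275.7/1215 = 0.227 W.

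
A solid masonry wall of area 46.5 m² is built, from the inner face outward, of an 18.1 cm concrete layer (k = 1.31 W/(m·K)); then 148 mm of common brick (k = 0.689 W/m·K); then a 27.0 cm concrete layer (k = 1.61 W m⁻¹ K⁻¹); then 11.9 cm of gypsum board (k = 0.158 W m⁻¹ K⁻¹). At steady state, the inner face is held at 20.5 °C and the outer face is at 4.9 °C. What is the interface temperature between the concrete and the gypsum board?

Resistance network (inner→outer):
  R_concrete = L/(kA) = 0.181/(1.31·46.5) = 0.002971 K/W
  R_common brick = L/(kA) = 0.148/(0.689·46.5) = 0.004619 K/W
  R_concrete = L/(kA) = 0.270/(1.61·46.5) = 0.003606 K/W
  R_gypsum board = L/(kA) = 0.119/(0.158·46.5) = 0.01620 K/W
ΣR = 0.002971 + 0.004619 + 0.003606 + 0.01620 = 0.02740 K/W
Q = ΔT/ΣR = (20.5 °C − 4.9 °C)/0.02740 = 569.3 W
From the inner boundary to the concrete/gypsum board interface, ΣR_partial = 0.01120 K/W.
T_interface = T_in − Q·ΣR_partial = 20.5 °C − (569.3)(0.01120) = 14.1 °C

T = 14.1 °C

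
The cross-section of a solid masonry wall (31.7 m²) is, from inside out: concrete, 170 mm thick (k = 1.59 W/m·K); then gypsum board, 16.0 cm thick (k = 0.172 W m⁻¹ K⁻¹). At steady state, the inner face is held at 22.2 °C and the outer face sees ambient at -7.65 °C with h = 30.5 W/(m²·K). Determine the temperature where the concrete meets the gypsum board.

T = 19.2 °C

Resistance network (inner→outer):
  R_concrete = L/(kA) = 0.170/(1.59·31.7) = 0.003373 K/W
  R_gypsum board = L/(kA) = 0.160/(0.172·31.7) = 0.02934 K/W
  R_conv,out = 1/(hA) = 1/(30.5·31.7) = 0.001034 K/W
ΣR = 0.003373 + 0.02934 + 0.001034 = 0.03375 K/W
Q = ΔT/ΣR = (22.2 °C − -7.65 °C)/0.03375 = 884.4 W
From the inner boundary to the concrete/gypsum board interface, ΣR_partial = 0.003373 K/W.
T_interface = T_in − Q·ΣR_partial = 22.2 °C − (884.4)(0.003373) = 19.2 °C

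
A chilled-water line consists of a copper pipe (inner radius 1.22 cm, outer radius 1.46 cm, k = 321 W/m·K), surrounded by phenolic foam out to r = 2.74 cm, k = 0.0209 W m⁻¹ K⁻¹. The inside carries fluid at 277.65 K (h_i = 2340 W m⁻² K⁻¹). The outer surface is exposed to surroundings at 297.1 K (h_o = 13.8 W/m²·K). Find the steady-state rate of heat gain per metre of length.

Q' = 3.73 W/m

Resistance network (inner→outer):
  R'_conv,in = 1/(2πr h) = 1/(2π·0.0122·2340) = 0.005575 m·K/W
  R'_copper = ln(0.0146/0.0122)/(2πk) = 0.1796/(2π·321) = 8.904×10^-5 m·K/W
  R'_phenolic foam = ln(0.0274/0.0146)/(2πk) = 0.6295/(2π·0.0209) = 4.794 m·K/W
  R'_conv,out = 1/(2πr h) = 1/(2π·0.0274·13.8) = 0.4209 m·K/W
ΣR = 0.005575 + 8.904×10^-5 + 4.794 + 0.4209 = 5.221 m·K/W
Q' = ΔT/ΣR = (277.65 K − 297.1 K)/5.221 = -3.73 W/m
(Negative Q' ⇒ heat flows inward; heat gain = 3.73 W/m.)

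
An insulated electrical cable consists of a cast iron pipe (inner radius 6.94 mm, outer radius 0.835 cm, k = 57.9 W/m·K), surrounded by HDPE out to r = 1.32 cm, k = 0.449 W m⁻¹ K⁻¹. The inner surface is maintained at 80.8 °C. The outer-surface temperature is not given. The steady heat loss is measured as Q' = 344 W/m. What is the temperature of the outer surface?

T_out = 24.8 °C

Series resistances:
  R'_cast iron = ln(0.00835/0.00694)/(2πk) = 0.1850/(2π·57.9) = 5.084×10^-4 m·K/W
  R'_HDPE = ln(0.0132/0.00835)/(2πk) = 0.4580/(2π·0.449) = 0.1623 m·K/W
ΣR = 0.1628 m·K/W
ΔT = Q'·ΣR = 344 × 0.1628 = 56.00 K
Heat flows outward, so T_out = T_in − ΔT = 80.8 − 56.00 = 24.8 °C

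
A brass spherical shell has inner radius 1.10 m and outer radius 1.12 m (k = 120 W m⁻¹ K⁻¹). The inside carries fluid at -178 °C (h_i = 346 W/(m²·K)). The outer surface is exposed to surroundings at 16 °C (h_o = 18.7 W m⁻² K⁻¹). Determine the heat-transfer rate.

Q = 54000 W

Series thermal resistances, inner to outer:
  R_conv,in = 1/(4πr²h) = 1/(4π·1.10²·346) = 1.901×10^-4 K/W
  R_brass = (1/1.10 − 1/1.12)/(4πk) = 0.01623/(4π·120) = 1.077×10^-5 K/W
  R_conv,out = 1/(4πr²h) = 1/(4π·1.12²·18.7) = 0.003392 K/W
ΣR = 1.901×10^-4 + 1.077×10^-5 + 0.003392 = 0.003593 K/W
Q = ΔT/ΣR = (-178 °C − 16 °C)/0.003593 = -54000 W
(Negative Q ⇒ heat flows inward; heat gain = 54000 W.)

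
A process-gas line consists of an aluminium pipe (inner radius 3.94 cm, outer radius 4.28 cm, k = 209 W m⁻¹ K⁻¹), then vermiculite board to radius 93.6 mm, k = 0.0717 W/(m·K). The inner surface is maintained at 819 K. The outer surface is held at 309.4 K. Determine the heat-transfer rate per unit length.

Q' = 293 W/m

Treat each layer as a resistance in series:
  R'_aluminium = ln(0.0428/0.0394)/(2πk) = 0.08277/(2π·209) = 6.303×10^-5 m·K/W
  R'_vermiculite board = ln(0.0936/0.0428)/(2πk) = 0.7825/(2π·0.0717) = 1.737 m·K/W
ΣR = 6.303×10^-5 + 1.737 = 1.737 m·K/W
Q' = ΔT/ΣR = (819 K − 309.4 K)/1.737 = 293 W/m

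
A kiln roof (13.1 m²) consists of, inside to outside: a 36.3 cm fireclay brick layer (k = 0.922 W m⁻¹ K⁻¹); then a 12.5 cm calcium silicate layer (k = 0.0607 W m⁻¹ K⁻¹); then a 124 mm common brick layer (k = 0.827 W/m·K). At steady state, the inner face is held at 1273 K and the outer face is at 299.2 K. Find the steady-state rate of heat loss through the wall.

Q = 4.90 kW

Resistance network (inner→outer):
  R_fireclay brick = L/(kA) = 0.363/(0.922·13.1) = 0.03005 K/W
  R_calcium silicate = L/(kA) = 0.125/(0.0607·13.1) = 0.1572 K/W
  R_common brick = L/(kA) = 0.124/(0.827·13.1) = 0.01145 K/W
ΣR = 0.03005 + 0.1572 + 0.01145 = 0.1987 K/W
Q = ΔT/ΣR = (1273 K − 299.2 K)/0.1987 = 4900 W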